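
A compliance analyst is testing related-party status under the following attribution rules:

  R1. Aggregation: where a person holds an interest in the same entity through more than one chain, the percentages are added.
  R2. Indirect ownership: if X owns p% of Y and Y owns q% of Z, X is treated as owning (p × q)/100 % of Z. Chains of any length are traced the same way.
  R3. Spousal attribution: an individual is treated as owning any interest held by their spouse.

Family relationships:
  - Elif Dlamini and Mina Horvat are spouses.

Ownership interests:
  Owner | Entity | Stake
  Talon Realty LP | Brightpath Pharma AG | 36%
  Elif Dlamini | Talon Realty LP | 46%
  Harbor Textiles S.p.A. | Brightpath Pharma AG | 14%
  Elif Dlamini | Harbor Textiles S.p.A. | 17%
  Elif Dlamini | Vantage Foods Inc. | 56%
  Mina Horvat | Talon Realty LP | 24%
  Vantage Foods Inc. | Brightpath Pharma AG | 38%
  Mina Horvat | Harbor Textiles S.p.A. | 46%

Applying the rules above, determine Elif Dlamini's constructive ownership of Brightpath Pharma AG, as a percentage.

By spousal attribution (R3), Elif Dlamini is treated as also owning Mina Horvat's interest in Harbor Textiles S.p.A, giving 17% + 46% = 63%.
By spousal attribution (R3), Elif Dlamini is treated as also owning Mina Horvat's interest in Talon Realty LP, giving 46% + 24% = 70%.
Chain via Vantage Foods Inc. (R2): 56% × 38% = 21.28% of Brightpath Pharma AG.
Chain via Harbor Textiles S.p.A. (R2): 63% × 14% = 8.82% of Brightpath Pharma AG.
Chain via Talon Realty LP (R2): 70% × 36% = 25.2% of Brightpath Pharma AG.
Aggregating (R1): 21.28% + 8.82% + 25.2% = 55.3%.

55.3%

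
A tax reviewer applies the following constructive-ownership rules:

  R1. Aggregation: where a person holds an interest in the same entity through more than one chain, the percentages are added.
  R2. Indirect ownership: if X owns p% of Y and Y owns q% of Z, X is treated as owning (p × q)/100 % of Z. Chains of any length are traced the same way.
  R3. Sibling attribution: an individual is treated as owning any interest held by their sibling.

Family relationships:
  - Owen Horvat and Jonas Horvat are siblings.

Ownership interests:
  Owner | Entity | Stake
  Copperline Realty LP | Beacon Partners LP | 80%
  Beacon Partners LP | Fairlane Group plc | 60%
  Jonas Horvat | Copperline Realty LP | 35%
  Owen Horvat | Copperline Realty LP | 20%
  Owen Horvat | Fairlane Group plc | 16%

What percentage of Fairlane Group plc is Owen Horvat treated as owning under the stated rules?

42.4%

By sibling attribution (R3), Owen Horvat is treated as also owning Jonas Horvat's interest in Copperline Realty LP, giving 20% + 35% = 55%.
Chain via Copperline Realty LP → Beacon Partners LP (R2): 55% × 80% × 60% = 26.4% of Fairlane Group plc.
Direct interest in Fairlane Group plc: 16%.
Aggregating (R1): 26.4% + 16% = 42.4%.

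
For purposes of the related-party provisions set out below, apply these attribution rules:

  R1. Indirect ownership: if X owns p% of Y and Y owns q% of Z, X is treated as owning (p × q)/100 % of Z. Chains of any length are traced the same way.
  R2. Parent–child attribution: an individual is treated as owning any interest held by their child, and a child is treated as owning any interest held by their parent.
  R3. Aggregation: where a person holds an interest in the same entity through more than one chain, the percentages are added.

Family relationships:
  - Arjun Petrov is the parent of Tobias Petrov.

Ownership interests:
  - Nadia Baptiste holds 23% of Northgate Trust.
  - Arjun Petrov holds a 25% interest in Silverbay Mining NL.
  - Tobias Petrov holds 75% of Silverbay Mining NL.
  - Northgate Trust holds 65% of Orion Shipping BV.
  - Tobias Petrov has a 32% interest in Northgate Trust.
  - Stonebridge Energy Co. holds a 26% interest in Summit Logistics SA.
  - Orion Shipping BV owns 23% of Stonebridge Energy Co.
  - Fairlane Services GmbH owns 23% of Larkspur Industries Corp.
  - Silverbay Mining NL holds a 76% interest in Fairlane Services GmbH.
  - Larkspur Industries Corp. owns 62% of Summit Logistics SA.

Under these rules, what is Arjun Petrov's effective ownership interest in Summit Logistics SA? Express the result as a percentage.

By parent–child attribution (R2), Arjun Petrov is treated as also owning Tobias Petrov's interest in Silverbay Mining NL, giving 25% + 75% = 100%.
By parent–child attribution (R2), Arjun Petrov is treated as owning Tobias Petrov's 32% interest in Northgate Trust.
Chain via Silverbay Mining NL → Fairlane Services GmbH → Larkspur Industries Corp. (R1): 100% × 76% × 23% × 62% = 10.8376% of Summit Logistics SA.
Chain via Northgate Trust → Orion Shipping BV → Stonebridge Energy Co. (R1): 32% × 65% × 23% × 26% = 1.24384% of Summit Logistics SA.
Aggregating (R3): 10.8376% + 1.24384% = 12.08144%.

12.08144%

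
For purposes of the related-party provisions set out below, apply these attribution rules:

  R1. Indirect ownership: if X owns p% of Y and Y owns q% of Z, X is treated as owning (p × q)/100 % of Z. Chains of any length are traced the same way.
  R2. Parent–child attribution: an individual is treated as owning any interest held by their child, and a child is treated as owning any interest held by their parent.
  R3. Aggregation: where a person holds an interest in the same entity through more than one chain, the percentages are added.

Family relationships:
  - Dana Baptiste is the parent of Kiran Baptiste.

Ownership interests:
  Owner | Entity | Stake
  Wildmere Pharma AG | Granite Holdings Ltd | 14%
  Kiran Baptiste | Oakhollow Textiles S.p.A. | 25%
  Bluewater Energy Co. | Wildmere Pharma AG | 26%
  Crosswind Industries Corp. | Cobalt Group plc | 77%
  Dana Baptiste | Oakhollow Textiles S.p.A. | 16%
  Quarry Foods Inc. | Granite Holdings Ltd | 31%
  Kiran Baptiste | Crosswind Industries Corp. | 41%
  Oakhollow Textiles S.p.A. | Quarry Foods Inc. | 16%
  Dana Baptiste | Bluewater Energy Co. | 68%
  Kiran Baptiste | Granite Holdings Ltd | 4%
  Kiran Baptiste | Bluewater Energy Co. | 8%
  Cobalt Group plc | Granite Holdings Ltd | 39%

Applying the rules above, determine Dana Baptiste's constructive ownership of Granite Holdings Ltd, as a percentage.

By parent–child attribution (R2), Dana Baptiste is treated as also owning Kiran Baptiste's interest in Bluewater Energy Co, giving 68% + 8% = 76%.
By parent–child attribution (R2), Dana Baptiste is treated as also owning Kiran Baptiste's interest in Oakhollow Textiles S.p.A, giving 16% + 25% = 41%.
By parent–child attribution (R2), Dana Baptiste is treated as owning Kiran Baptiste's 41% interest in Crosswind Industries Corp.
By parent–child attribution (R2), Dana Baptiste is treated as owning Kiran Baptiste's 4% interest in Granite Holdings Ltd.
Chain via Bluewater Energy Co. → Wildmere Pharma AG (R1): 76% × 26% × 14% = 2.7664% of Granite Holdings Ltd.
Chain via Oakhollow Textiles S.p.A. → Quarry Foods Inc. (R1): 41% × 16% × 31% = 2.0336% of Granite Holdings Ltd.
Chain via Crosswind Industries Corp. → Cobalt Group plc (R1): 41% × 77% × 39% = 12.3123% of Granite Holdings Ltd.
Direct interest in Granite Holdings Ltd: 4%.
Aggregating (R3): 2.7664% + 2.0336% + 12.3123% + 4% = 21.1123%.

21.1123%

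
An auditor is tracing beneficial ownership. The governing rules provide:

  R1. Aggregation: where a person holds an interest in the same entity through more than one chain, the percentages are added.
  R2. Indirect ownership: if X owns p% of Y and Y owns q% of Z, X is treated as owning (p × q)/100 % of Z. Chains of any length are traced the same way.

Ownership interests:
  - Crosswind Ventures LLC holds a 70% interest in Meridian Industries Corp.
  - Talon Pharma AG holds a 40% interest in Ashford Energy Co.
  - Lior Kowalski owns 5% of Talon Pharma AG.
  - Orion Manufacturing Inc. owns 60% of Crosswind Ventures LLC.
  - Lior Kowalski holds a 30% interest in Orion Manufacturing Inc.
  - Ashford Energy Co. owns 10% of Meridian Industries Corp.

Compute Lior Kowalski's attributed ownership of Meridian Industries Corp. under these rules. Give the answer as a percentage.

Chain via Talon Pharma AG → Ashford Energy Co. (R2): 5% × 40% × 10% = 0.2% of Meridian Industries Corp.
Chain via Orion Manufacturing Inc. → Crosswind Ventures LLC (R2): 30% × 60% × 70% = 12.6% of Meridian Industries Corp.
Aggregating (R1): 0.2% + 12.6% = 12.8%.

12.8%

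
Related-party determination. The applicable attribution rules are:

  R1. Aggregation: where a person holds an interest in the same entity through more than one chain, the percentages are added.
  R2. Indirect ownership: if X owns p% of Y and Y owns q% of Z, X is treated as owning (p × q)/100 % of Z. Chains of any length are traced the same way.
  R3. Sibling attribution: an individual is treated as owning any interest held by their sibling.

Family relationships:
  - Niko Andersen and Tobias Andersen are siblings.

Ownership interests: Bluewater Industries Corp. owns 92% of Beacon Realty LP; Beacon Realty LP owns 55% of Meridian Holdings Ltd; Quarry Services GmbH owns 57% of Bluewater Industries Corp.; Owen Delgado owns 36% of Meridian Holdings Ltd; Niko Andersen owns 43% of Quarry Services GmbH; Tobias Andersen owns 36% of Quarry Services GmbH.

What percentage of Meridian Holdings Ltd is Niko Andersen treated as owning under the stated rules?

22.78518%

By sibling attribution (R3), Niko Andersen is treated as also owning Tobias Andersen's interest in Quarry Services GmbH, giving 43% + 36% = 79%.
Chain via Quarry Services GmbH → Bluewater Industries Corp. → Beacon Realty LP (R2): 79% × 57% × 92% × 55% = 22.78518% of Meridian Holdings Ltd.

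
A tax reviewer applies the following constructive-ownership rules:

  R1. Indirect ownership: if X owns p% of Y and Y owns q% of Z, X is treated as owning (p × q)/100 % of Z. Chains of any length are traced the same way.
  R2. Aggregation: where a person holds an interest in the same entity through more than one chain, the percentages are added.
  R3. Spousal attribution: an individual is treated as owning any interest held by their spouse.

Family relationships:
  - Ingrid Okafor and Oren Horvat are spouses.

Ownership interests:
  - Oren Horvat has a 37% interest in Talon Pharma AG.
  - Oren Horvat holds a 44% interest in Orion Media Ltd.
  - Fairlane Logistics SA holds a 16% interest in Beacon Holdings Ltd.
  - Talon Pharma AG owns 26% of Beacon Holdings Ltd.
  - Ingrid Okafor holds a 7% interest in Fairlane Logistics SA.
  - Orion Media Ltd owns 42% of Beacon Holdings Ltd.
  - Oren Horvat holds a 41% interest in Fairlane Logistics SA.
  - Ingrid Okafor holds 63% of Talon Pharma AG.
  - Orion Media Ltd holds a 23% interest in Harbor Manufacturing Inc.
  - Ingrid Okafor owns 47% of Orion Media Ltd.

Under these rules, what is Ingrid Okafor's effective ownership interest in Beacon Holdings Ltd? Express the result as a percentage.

By spousal attribution (R3), Ingrid Okafor is treated as also owning Oren Horvat's interest in Orion Media Ltd, giving 47% + 44% = 91%.
By spousal attribution (R3), Ingrid Okafor is treated as also owning Oren Horvat's interest in Fairlane Logistics SA, giving 7% + 41% = 48%.
By spousal attribution (R3), Ingrid Okafor is treated as also owning Oren Horvat's interest in Talon Pharma AG, giving 63% + 37% = 100%.
Chain via Orion Media Ltd (R1): 91% × 42% = 38.22% of Beacon Holdings Ltd.
Chain via Fairlane Logistics SA (R1): 48% × 16% = 7.68% of Beacon Holdings Ltd.
Chain via Talon Pharma AG (R1): 100% × 26% = 26% of Beacon Holdings Ltd.
Aggregating (R2): 38.22% + 7.68% + 26% = 71.9%.

71.9%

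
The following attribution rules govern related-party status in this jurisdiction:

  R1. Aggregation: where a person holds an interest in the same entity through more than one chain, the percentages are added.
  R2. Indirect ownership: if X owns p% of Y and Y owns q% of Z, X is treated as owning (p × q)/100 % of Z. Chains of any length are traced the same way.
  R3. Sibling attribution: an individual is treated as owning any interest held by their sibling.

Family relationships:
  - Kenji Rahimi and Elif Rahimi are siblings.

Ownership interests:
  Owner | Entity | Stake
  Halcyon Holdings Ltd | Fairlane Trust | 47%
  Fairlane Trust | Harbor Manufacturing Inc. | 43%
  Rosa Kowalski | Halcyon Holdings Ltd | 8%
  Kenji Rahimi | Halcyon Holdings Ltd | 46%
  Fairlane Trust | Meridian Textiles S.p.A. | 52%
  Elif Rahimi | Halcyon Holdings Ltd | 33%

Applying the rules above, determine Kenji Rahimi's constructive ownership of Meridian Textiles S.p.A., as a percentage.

19.3076%

By sibling attribution (R3), Kenji Rahimi is treated as also owning Elif Rahimi's interest in Halcyon Holdings Ltd, giving 46% + 33% = 79%.
Chain via Halcyon Holdings Ltd → Fairlane Trust (R2): 79% × 47% × 52% = 19.3076% of Meridian Textiles S.p.A.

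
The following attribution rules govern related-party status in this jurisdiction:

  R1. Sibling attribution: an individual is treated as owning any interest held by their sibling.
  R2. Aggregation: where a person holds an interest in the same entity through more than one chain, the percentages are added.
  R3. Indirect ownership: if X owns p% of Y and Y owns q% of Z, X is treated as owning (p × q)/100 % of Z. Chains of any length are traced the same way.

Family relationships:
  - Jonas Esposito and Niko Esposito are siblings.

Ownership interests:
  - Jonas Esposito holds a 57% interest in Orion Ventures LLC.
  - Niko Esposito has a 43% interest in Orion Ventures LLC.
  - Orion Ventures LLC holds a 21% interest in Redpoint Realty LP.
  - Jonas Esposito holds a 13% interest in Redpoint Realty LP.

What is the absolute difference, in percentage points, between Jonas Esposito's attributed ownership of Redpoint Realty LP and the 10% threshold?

24

By sibling attribution (R1), Jonas Esposito is treated as also owning Niko Esposito's interest in Orion Ventures LLC, giving 57% + 43% = 100%.
Chain via Orion Ventures LLC (R3): 100% × 21% = 21% of Redpoint Realty LP.
Direct interest in Redpoint Realty LP: 13%.
Aggregating (R2): 21% + 13% = 34%.
34% exceeds the 10% threshold by 24 percentage points.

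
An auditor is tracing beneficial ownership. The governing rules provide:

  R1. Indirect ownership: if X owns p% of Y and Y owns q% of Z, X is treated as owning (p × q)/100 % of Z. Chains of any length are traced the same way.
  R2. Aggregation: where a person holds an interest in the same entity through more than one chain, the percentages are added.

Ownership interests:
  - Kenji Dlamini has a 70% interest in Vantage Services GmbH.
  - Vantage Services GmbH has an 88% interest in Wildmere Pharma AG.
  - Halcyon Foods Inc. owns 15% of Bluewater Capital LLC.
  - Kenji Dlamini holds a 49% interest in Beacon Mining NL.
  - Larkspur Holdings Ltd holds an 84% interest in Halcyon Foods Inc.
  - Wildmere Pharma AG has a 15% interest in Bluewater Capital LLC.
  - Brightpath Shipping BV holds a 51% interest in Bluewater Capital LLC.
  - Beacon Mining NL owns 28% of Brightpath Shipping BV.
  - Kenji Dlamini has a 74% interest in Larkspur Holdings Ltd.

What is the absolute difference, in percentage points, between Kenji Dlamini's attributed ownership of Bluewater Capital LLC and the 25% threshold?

Chain via Larkspur Holdings Ltd → Halcyon Foods Inc. (R1): 74% × 84% × 15% = 9.324% of Bluewater Capital LLC.
Chain via Beacon Mining NL → Brightpath Shipping BV (R1): 49% × 28% × 51% = 6.9972% of Bluewater Capital LLC.
Chain via Vantage Services GmbH → Wildmere Pharma AG (R1): 70% × 88% × 15% = 9.24% of Bluewater Capital LLC.
Aggregating (R2): 9.324% + 6.9972% + 9.24% = 25.5612%.
25.5612% exceeds the 25% threshold by 0.5612 percentage points.

0.5612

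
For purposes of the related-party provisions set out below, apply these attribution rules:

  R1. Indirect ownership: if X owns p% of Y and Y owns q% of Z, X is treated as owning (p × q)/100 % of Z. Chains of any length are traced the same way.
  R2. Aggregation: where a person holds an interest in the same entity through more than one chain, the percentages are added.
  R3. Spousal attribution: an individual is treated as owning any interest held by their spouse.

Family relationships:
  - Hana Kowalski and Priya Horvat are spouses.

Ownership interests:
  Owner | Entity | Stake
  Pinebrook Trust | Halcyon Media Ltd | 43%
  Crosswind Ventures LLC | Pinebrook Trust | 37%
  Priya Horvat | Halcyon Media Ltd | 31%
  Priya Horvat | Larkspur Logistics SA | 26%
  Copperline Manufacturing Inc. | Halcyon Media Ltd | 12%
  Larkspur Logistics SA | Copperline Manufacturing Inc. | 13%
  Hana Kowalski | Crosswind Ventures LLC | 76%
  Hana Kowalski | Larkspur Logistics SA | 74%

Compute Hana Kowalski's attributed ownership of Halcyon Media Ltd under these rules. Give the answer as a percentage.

By spousal attribution (R3), Hana Kowalski is treated as also owning Priya Horvat's interest in Larkspur Logistics SA, giving 74% + 26% = 100%.
By spousal attribution (R3), Hana Kowalski is treated as owning Priya Horvat's 31% interest in Halcyon Media Ltd.
Chain via Larkspur Logistics SA → Copperline Manufacturing Inc. (R1): 100% × 13% × 12% = 1.56% of Halcyon Media Ltd.
Chain via Crosswind Ventures LLC → Pinebrook Trust (R1): 76% × 37% × 43% = 12.0916% of Halcyon Media Ltd.
Direct interest in Halcyon Media Ltd: 31%.
Aggregating (R2): 1.56% + 12.0916% + 31% = 44.6516%.

44.6516%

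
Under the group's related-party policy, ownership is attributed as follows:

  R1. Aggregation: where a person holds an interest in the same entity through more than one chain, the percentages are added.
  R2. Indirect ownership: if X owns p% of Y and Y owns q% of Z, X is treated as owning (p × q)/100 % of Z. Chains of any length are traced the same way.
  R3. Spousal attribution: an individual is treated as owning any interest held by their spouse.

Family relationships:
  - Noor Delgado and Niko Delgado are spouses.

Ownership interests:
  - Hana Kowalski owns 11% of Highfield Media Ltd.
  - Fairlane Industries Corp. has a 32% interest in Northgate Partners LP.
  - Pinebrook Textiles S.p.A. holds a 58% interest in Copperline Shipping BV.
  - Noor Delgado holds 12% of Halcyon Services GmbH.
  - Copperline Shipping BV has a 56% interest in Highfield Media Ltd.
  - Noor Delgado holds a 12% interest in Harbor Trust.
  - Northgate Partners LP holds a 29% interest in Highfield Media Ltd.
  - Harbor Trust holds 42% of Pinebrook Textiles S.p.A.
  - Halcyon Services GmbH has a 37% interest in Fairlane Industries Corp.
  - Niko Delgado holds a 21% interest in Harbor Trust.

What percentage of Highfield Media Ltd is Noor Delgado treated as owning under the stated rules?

By spousal attribution (R3), Noor Delgado is treated as also owning Niko Delgado's interest in Harbor Trust, giving 12% + 21% = 33%.
Chain via Halcyon Services GmbH → Fairlane Industries Corp. → Northgate Partners LP (R2): 12% × 37% × 32% × 29% = 0.412032% of Highfield Media Ltd.
Chain via Harbor Trust → Pinebrook Textiles S.p.A. → Copperline Shipping BV (R2): 33% × 42% × 58% × 56% = 4.501728% of Highfield Media Ltd.
Aggregating (R1): 0.412032% + 4.501728% = 4.91376%.

4.91376%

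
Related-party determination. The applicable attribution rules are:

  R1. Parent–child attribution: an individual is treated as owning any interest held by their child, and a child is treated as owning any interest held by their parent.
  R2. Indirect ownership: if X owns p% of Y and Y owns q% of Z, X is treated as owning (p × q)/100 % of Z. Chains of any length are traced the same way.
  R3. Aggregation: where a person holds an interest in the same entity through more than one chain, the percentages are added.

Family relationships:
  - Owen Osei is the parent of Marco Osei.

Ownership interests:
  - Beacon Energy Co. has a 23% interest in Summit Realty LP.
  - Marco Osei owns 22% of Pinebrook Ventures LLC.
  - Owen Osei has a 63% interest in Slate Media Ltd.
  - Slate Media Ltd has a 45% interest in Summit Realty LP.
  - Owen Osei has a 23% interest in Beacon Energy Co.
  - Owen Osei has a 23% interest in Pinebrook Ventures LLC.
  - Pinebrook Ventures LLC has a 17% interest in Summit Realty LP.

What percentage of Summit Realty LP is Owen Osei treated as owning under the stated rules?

41.29%

By parent–child attribution (R1), Owen Osei is treated as also owning Marco Osei's interest in Pinebrook Ventures LLC, giving 23% + 22% = 45%.
Chain via Slate Media Ltd (R2): 63% × 45% = 28.35% of Summit Realty LP.
Chain via Pinebrook Ventures LLC (R2): 45% × 17% = 7.65% of Summit Realty LP.
Chain via Beacon Energy Co. (R2): 23% × 23% = 5.29% of Summit Realty LP.
Aggregating (R3): 28.35% + 7.65% + 5.29% = 41.29%.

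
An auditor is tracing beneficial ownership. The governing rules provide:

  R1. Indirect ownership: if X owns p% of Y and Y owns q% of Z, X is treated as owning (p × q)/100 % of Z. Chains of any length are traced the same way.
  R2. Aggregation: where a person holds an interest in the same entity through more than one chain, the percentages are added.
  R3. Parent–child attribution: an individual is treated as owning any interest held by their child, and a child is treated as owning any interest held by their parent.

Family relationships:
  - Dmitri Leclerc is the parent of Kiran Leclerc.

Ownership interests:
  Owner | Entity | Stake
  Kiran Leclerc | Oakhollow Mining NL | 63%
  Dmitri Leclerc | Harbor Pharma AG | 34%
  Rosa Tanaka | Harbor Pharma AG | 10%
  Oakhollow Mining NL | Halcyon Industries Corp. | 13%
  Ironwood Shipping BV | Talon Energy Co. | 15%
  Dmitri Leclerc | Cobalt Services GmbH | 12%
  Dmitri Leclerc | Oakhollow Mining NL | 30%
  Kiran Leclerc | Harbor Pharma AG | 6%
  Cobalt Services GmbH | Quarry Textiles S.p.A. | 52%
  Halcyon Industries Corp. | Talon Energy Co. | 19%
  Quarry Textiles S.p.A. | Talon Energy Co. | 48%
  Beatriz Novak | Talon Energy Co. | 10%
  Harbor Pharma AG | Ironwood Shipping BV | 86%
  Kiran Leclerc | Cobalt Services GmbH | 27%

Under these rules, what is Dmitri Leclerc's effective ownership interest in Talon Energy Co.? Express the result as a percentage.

By parent–child attribution (R3), Dmitri Leclerc is treated as also owning Kiran Leclerc's interest in Cobalt Services GmbH, giving 12% + 27% = 39%.
By parent–child attribution (R3), Dmitri Leclerc is treated as also owning Kiran Leclerc's interest in Harbor Pharma AG, giving 34% + 6% = 40%.
By parent–child attribution (R3), Dmitri Leclerc is treated as also owning Kiran Leclerc's interest in Oakhollow Mining NL, giving 30% + 63% = 93%.
Chain via Cobalt Services GmbH → Quarry Textiles S.p.A. (R1): 39% × 52% × 48% = 9.7344% of Talon Energy Co.
Chain via Harbor Pharma AG → Ironwood Shipping BV (R1): 40% × 86% × 15% = 5.16% of Talon Energy Co.
Chain via Oakhollow Mining NL → Halcyon Industries Corp. (R1): 93% × 13% × 19% = 2.2971% of Talon Energy Co.
Aggregating (R2): 9.7344% + 5.16% + 2.2971% = 17.1915%.

17.1915%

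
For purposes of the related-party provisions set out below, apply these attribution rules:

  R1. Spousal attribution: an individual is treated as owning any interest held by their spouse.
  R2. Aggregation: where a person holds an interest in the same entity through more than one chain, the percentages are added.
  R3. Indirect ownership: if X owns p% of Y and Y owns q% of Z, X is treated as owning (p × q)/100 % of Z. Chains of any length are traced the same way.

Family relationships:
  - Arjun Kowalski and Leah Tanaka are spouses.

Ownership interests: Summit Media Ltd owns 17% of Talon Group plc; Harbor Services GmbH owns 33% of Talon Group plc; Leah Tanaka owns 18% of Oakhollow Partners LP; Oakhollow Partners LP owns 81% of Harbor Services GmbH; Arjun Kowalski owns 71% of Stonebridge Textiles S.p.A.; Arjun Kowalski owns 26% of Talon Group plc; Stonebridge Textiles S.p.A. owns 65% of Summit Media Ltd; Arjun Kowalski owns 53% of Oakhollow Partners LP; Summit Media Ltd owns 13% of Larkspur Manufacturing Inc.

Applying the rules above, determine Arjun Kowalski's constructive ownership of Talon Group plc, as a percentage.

By spousal attribution (R1), Arjun Kowalski is treated as also owning Leah Tanaka's interest in Oakhollow Partners LP, giving 53% + 18% = 71%.
Chain via Stonebridge Textiles S.p.A. → Summit Media Ltd (R3): 71% × 65% × 17% = 7.8455% of Talon Group plc.
Chain via Oakhollow Partners LP → Harbor Services GmbH (R3): 71% × 81% × 33% = 18.9783% of Talon Group plc.
Direct interest in Talon Group plc: 26%.
Aggregating (R2): 7.8455% + 18.9783% + 26% = 52.8238%.

52.8238%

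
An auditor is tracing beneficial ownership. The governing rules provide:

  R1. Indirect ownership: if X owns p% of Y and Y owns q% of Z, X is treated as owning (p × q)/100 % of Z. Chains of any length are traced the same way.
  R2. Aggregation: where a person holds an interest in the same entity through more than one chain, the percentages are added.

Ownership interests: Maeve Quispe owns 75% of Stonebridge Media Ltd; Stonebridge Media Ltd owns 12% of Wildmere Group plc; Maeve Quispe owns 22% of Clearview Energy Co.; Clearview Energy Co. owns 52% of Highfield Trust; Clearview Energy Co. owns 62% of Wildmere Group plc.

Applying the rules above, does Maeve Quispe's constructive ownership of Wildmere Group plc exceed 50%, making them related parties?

Chain via Clearview Energy Co. (R1): 22% × 62% = 13.64% of Wildmere Group plc.
Chain via Stonebridge Media Ltd (R1): 75% × 12% = 9% of Wildmere Group plc.
Aggregating (R2): 13.64% + 9% = 22.64%.
22.64% does not exceed the 50% threshold, so Maeve is not a related party to Wildmere Group plc.

No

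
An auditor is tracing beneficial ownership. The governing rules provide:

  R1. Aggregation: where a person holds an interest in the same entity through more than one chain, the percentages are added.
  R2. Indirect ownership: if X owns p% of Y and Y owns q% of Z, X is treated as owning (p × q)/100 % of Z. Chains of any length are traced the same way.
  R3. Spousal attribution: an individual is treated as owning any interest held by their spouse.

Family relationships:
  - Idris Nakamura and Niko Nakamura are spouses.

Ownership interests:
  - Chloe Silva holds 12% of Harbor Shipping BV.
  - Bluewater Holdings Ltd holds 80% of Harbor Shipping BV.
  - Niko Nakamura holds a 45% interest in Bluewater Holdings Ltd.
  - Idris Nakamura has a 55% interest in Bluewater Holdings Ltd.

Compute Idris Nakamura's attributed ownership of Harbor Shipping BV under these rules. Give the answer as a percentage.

80%

By spousal attribution (R3), Idris Nakamura is treated as also owning Niko Nakamura's interest in Bluewater Holdings Ltd, giving 55% + 45% = 100%.
Chain via Bluewater Holdings Ltd (R2): 100% × 80% = 80% of Harbor Shipping BV.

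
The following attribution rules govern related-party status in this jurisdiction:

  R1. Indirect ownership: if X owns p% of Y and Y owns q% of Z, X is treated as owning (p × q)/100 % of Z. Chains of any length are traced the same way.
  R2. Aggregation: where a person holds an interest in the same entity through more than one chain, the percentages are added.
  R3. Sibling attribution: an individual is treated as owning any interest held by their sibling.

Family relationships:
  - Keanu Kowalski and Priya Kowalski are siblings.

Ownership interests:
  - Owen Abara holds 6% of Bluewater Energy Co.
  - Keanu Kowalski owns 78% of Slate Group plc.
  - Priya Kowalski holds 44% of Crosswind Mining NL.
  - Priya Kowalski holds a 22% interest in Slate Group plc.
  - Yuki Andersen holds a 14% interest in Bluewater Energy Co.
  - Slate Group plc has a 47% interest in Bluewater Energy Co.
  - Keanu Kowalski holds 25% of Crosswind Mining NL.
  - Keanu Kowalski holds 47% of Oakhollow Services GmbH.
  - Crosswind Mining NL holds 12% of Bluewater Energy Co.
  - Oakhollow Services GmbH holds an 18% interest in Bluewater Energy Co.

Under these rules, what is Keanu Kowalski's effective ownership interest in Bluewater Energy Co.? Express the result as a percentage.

63.74%

By sibling attribution (R3), Keanu Kowalski is treated as also owning Priya Kowalski's interest in Slate Group plc, giving 78% + 22% = 100%.
By sibling attribution (R3), Keanu Kowalski is treated as also owning Priya Kowalski's interest in Crosswind Mining NL, giving 25% + 44% = 69%.
Chain via Slate Group plc (R1): 100% × 47% = 47% of Bluewater Energy Co.
Chain via Crosswind Mining NL (R1): 69% × 12% = 8.28% of Bluewater Energy Co.
Chain via Oakhollow Services GmbH (R1): 47% × 18% = 8.46% of Bluewater Energy Co.
Aggregating (R2): 47% + 8.28% + 8.46% = 63.74%.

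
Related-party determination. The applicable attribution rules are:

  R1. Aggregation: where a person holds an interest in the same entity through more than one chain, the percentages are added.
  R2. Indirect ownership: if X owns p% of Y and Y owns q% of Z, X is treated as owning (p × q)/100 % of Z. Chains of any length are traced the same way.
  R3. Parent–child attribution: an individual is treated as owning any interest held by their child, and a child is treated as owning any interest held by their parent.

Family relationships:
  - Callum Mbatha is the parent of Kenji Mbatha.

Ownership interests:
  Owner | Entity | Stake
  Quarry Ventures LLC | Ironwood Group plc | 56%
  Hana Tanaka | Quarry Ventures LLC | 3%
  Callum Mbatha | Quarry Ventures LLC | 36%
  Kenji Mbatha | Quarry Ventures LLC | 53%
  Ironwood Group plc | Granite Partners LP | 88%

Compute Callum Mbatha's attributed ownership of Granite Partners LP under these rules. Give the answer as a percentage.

By parent–child attribution (R3), Callum Mbatha is treated as also owning Kenji Mbatha's interest in Quarry Ventures LLC, giving 36% + 53% = 89%.
Chain via Quarry Ventures LLC → Ironwood Group plc (R2): 89% × 56% × 88% = 43.8592% of Granite Partners LP.

43.8592%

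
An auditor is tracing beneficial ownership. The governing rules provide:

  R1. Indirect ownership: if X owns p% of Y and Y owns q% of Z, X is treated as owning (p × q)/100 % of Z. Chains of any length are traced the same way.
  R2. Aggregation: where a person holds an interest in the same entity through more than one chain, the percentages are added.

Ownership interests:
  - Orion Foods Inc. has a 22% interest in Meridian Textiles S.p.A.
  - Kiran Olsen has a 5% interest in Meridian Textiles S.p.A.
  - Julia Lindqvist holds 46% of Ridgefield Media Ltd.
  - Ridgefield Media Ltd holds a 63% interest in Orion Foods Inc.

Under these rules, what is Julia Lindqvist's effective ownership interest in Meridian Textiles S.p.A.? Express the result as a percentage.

6.3756%

Chain via Ridgefield Media Ltd → Orion Foods Inc. (R1): 46% × 63% × 22% = 6.3756% of Meridian Textiles S.p.A.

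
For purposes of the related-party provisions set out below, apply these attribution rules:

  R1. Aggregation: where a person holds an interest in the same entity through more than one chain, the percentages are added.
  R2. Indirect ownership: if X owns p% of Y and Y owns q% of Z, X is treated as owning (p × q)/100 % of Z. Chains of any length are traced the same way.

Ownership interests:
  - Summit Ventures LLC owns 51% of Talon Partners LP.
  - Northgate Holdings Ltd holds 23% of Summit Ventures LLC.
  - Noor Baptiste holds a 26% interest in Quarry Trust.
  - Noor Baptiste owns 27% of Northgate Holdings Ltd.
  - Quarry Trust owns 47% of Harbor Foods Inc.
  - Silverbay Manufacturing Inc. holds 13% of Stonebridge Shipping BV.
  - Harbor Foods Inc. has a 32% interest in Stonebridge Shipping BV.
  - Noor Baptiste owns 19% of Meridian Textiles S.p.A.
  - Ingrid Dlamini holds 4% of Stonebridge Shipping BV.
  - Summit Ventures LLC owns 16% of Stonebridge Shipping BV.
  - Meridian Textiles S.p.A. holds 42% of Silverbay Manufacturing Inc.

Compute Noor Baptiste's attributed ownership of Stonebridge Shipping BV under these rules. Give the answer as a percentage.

5.9414%

Chain via Northgate Holdings Ltd → Summit Ventures LLC (R2): 27% × 23% × 16% = 0.9936% of Stonebridge Shipping BV.
Chain via Quarry Trust → Harbor Foods Inc. (R2): 26% × 47% × 32% = 3.9104% of Stonebridge Shipping BV.
Chain via Meridian Textiles S.p.A. → Silverbay Manufacturing Inc. (R2): 19% × 42% × 13% = 1.0374% of Stonebridge Shipping BV.
Aggregating (R1): 0.9936% + 3.9104% + 1.0374% = 5.9414%.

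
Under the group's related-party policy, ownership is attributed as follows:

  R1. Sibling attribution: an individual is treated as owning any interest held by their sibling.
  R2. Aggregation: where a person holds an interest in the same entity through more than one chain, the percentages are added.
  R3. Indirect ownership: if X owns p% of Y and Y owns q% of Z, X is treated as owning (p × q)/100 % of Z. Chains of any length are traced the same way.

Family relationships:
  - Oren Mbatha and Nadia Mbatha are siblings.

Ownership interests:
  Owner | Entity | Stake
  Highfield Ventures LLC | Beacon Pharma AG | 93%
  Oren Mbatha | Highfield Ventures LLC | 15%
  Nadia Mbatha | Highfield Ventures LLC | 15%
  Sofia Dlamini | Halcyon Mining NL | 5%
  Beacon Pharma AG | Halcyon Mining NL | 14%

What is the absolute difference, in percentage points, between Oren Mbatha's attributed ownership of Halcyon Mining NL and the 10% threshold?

6.094

By sibling attribution (R1), Oren Mbatha is treated as also owning Nadia Mbatha's interest in Highfield Ventures LLC, giving 15% + 15% = 30%.
Chain via Highfield Ventures LLC → Beacon Pharma AG (R3): 30% × 93% × 14% = 3.906% of Halcyon Mining NL.
3.906% falls short of the 10% threshold by 6.094 percentage points.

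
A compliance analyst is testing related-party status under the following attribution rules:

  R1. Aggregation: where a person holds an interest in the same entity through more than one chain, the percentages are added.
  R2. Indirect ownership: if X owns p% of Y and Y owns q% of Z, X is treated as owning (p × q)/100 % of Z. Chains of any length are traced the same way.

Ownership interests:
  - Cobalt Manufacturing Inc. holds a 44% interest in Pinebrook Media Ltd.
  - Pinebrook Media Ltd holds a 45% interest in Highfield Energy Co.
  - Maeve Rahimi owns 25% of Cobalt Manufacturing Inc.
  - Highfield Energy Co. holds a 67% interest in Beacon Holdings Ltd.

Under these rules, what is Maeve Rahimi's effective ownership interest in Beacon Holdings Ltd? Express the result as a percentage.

3.3165%

Chain via Cobalt Manufacturing Inc. → Pinebrook Media Ltd → Highfield Energy Co. (R2): 25% × 44% × 45% × 67% = 3.3165% of Beacon Holdings Ltd.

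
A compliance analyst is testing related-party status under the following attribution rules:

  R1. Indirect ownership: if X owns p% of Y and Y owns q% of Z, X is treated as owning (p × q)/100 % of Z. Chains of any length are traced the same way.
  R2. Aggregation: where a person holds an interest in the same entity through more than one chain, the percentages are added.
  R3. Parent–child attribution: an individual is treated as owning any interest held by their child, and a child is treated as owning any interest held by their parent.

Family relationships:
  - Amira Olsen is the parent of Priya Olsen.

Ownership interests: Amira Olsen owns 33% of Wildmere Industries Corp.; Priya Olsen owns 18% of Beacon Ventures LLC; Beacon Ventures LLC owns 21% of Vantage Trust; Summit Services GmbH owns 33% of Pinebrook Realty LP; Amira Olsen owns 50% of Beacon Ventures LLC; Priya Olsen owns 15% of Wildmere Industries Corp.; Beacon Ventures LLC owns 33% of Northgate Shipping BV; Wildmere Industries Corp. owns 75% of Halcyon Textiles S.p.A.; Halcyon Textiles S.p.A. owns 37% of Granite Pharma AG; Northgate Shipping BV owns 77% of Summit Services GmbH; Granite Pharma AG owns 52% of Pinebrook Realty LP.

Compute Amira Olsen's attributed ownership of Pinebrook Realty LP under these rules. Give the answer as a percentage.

By parent–child attribution (R3), Amira Olsen is treated as also owning Priya Olsen's interest in Wildmere Industries Corp, giving 33% + 15% = 48%.
By parent–child attribution (R3), Amira Olsen is treated as also owning Priya Olsen's interest in Beacon Ventures LLC, giving 50% + 18% = 68%.
Chain via Wildmere Industries Corp. → Halcyon Textiles S.p.A. → Granite Pharma AG (R1): 48% × 75% × 37% × 52% = 6.9264% of Pinebrook Realty LP.
Chain via Beacon Ventures LLC → Northgate Shipping BV → Summit Services GmbH (R1): 68% × 33% × 77% × 33% = 5.702004% of Pinebrook Realty LP.
Aggregating (R2): 6.9264% + 5.702004% = 12.628404%.

12.628404%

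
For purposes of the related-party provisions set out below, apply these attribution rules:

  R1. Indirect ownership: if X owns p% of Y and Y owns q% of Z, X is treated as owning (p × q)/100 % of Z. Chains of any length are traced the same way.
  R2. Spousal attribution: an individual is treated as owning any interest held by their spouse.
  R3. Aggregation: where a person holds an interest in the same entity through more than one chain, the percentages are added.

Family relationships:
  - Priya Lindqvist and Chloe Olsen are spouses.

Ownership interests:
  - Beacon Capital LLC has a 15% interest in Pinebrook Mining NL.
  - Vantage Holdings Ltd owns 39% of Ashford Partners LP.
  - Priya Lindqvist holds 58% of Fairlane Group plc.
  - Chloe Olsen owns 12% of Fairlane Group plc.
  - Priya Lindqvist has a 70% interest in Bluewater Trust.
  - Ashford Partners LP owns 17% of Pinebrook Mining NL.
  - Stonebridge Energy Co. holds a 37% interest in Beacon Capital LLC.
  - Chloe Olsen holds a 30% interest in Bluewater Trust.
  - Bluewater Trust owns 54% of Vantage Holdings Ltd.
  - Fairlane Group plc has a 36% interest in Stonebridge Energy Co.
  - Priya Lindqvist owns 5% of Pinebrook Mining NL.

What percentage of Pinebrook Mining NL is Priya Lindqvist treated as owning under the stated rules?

By spousal attribution (R2), Priya Lindqvist is treated as also owning Chloe Olsen's interest in Fairlane Group plc, giving 58% + 12% = 70%.
By spousal attribution (R2), Priya Lindqvist is treated as also owning Chloe Olsen's interest in Bluewater Trust, giving 70% + 30% = 100%.
Chain via Fairlane Group plc → Stonebridge Energy Co. → Beacon Capital LLC (R1): 70% × 36% × 37% × 15% = 1.3986% of Pinebrook Mining NL.
Chain via Bluewater Trust → Vantage Holdings Ltd → Ashford Partners LP (R1): 100% × 54% × 39% × 17% = 3.5802% of Pinebrook Mining NL.
Direct interest in Pinebrook Mining NL: 5%.
Aggregating (R3): 1.3986% + 3.5802% + 5% = 9.9788%.

9.9788%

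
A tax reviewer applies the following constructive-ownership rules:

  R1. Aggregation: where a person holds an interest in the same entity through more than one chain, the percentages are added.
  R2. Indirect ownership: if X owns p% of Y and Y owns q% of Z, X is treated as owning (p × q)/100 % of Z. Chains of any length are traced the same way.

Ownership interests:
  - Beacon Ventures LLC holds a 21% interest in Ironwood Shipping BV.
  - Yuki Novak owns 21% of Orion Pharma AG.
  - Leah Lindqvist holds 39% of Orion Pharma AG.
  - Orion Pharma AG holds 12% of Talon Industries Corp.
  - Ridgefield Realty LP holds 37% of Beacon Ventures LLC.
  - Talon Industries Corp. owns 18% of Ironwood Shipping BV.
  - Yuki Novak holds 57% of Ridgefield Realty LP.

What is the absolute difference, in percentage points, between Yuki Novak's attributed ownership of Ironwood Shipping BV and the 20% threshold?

15.1175

Chain via Orion Pharma AG → Talon Industries Corp. (R2): 21% × 12% × 18% = 0.4536% of Ironwood Shipping BV.
Chain via Ridgefield Realty LP → Beacon Ventures LLC (R2): 57% × 37% × 21% = 4.4289% of Ironwood Shipping BV.
Aggregating (R1): 0.4536% + 4.4289% = 4.8825%.
4.8825% falls short of the 20% threshold by 15.1175 percentage points.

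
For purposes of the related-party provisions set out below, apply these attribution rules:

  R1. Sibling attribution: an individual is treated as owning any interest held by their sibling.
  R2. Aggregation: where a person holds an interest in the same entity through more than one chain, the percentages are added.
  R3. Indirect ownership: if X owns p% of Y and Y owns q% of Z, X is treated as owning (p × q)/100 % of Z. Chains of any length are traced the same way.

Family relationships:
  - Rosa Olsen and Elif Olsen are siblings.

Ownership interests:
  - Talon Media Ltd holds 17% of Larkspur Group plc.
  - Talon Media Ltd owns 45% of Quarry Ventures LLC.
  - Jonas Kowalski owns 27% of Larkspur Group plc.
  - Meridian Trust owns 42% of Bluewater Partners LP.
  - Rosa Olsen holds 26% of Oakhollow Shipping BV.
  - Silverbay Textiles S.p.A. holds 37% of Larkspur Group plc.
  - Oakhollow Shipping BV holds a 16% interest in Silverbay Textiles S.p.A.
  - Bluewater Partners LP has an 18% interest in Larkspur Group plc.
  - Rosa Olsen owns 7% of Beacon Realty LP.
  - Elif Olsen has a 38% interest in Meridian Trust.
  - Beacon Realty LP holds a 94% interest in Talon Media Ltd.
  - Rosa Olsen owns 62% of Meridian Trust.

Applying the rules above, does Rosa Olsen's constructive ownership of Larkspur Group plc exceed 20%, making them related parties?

By sibling attribution (R1), Rosa Olsen is treated as also owning Elif Olsen's interest in Meridian Trust, giving 62% + 38% = 100%.
Chain via Beacon Realty LP → Talon Media Ltd (R3): 7% × 94% × 17% = 1.1186% of Larkspur Group plc.
Chain via Meridian Trust → Bluewater Partners LP (R3): 100% × 42% × 18% = 7.56% of Larkspur Group plc.
Chain via Oakhollow Shipping BV → Silverbay Textiles S.p.A. (R3): 26% × 16% × 37% = 1.5392% of Larkspur Group plc.
Aggregating (R2): 1.1186% + 7.56% + 1.5392% = 10.2178%.
10.2178% does not exceed the 20% threshold, so Rosa is not a related party to Larkspur Group plc.

No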